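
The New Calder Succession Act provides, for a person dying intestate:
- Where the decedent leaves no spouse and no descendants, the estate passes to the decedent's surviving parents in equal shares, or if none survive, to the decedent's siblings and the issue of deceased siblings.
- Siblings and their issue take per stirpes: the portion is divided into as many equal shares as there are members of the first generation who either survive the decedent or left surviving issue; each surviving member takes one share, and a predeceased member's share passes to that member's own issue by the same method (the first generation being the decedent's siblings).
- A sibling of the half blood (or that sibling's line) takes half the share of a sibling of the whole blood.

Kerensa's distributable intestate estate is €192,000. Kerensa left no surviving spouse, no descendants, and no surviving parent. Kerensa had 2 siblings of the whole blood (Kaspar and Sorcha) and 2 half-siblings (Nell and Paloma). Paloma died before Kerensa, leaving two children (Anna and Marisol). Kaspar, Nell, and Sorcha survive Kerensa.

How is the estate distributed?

Kaspar: €64,000; Nell: €32,000; Sorcha: €64,000; Anna: €16,000; Marisol: €16,000

The entire €192,000 passes to the siblings and their issue.
Counting each half-blood sibling's line as half a unit, there are 3 units in €192,000, so one unit is €64,000. Whole-blood lines (Kaspar and Sorcha) take €64,000 each; half-blood lines (Nell and Paloma) take €32,000 each.
Paloma's share (€32,000) is divided into 2 shares of €16,000: Anna and Marisol each take €16,000.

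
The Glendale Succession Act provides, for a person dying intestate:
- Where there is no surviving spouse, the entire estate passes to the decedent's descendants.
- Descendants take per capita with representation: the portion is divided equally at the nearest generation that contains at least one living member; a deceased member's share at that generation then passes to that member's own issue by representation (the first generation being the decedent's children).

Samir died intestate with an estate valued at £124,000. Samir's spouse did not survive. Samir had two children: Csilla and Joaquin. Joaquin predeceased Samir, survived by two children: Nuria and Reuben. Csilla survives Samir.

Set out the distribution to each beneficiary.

Csilla: £62,000; Nuria: £31,000; Reuben: £31,000

The entire £124,000 passes to the descendants.
That amount (£124,000) is divided into 2 shares of £62,000: Csilla takes £62,000; Joaquin's £62,000 share passes to Joaquin's issue.
Joaquin's share (£62,000) is divided into 2 shares of £31,000: Nuria and Reuben each take £31,000.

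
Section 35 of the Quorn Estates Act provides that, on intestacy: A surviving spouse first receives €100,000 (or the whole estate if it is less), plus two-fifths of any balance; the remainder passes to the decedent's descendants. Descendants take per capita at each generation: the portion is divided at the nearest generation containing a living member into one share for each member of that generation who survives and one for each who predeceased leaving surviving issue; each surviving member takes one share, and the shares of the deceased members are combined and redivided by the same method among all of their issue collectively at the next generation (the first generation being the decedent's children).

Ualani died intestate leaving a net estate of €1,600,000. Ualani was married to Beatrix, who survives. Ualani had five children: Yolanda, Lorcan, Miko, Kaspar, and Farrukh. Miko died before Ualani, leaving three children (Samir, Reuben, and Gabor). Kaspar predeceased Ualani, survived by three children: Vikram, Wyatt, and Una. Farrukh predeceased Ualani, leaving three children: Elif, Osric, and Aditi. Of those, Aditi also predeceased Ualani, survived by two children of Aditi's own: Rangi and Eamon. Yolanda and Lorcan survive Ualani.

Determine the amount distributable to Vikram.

Beatrix first takes €100,000, leaving a balance of €1,500,000. Beatrix then takes two-fifths of the balance (€600,000), for a total of €700,000. The remaining €900,000 passes to the descendants.
The descendants' portion (€900,000) is divided at the children's generation into 5 shares of €180,000. Yolanda and Lorcan each take €180,000. The 3 shares of the deceased (Miko, Kaspar, and Farrukh) are combined into a pool of €540,000.
That pool (€540,000) is divided at the grandchildren's generation into 9 shares of €60,000. Samir, Reuben, Gabor, Vikram, Wyatt, Una, Elif, and Osric each take €60,000. The remaining share for the deceased Aditi (€60,000) is carried to the next generation.
That pool (€60,000) is divided at the great-grandchildren's generation equally among Rangi and Eamon: €30,000 each.

Vikram receives €60,000.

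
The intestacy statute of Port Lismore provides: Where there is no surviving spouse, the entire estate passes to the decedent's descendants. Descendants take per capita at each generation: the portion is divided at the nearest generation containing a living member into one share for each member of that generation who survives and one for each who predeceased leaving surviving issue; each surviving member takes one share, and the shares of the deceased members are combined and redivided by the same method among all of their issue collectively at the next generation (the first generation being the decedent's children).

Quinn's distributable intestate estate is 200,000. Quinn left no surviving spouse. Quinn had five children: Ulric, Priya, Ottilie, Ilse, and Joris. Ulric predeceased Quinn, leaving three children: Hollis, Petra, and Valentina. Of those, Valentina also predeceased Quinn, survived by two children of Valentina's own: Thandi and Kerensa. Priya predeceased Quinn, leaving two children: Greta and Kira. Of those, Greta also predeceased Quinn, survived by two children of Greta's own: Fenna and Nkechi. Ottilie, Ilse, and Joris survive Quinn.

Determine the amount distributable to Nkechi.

The entire 200,000 passes to the descendants.
That amount (200,000) is divided at the children's generation into 5 shares of 40,000. Ottilie, Ilse, and Joris each take 40,000. The 2 shares of the deceased (Ulric and Priya) are combined into a pool of 80,000.
That pool (80,000) is divided at the grandchildren's generation into 5 shares of 16,000. Hollis, Petra, and Kira each take 16,000. The 2 shares of the deceased (Valentina and Greta) are combined into a pool of 32,000.
That pool (32,000) is divided at the great-grandchildren's generation equally among Thandi, Kerensa, Fenna, and Nkechi: 8,000 each.

Nkechi receives 8,000.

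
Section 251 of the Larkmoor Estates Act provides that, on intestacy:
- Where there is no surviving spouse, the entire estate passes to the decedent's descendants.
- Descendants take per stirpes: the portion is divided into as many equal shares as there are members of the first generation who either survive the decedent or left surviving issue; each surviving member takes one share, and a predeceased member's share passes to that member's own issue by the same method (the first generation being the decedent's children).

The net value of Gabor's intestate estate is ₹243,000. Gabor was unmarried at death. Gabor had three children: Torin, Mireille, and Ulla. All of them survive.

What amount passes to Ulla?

Ulla receives ₹81,000.

The entire ₹243,000 passes to the descendants.
That amount (₹243,000) is divided into 3 shares of ₹81,000: Torin, Mireille, and Ulla each take ₹81,000.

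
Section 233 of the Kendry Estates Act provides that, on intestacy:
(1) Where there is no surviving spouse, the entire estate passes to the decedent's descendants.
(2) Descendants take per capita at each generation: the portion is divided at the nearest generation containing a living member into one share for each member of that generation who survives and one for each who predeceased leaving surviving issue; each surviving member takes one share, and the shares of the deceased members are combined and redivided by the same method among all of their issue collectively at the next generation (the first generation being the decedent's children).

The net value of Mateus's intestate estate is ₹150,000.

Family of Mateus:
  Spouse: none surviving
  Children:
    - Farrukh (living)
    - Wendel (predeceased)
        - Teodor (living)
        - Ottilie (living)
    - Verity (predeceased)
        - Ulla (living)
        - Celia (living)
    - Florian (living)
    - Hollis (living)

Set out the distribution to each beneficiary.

The entire ₹150,000 passes to the descendants.
That amount (₹150,000) is divided at the children's generation into 5 shares of ₹30,000. Farrukh, Florian, and Hollis each take ₹30,000. The 2 shares of the deceased (Wendel and Verity) are combined into a pool of ₹60,000.
That pool (₹60,000) is divided at the grandchildren's generation equally among Teodor, Ottilie, Ulla, and Celia: ₹15,000 each.

Farrukh: ₹30,000; Teodor: ₹15,000; Ottilie: ₹15,000; Ulla: ₹15,000; Celia: ₹15,000; Florian: ₹30,000; Hollis: ₹30,000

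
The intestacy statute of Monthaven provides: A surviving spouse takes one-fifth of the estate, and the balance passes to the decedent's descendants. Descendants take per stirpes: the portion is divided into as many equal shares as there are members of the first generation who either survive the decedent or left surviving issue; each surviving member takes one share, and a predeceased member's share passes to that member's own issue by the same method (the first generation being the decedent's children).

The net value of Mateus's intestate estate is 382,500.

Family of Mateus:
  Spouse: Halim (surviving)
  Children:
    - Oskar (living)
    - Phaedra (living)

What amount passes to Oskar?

Halim takes one-fifth of 382,500 = 76,500. The remaining 306,000 passes to the descendants.
The descendants' portion (306,000) is divided into 2 shares of 153,000: Oskar and Phaedra each take 153,000.

Oskar receives 153,000.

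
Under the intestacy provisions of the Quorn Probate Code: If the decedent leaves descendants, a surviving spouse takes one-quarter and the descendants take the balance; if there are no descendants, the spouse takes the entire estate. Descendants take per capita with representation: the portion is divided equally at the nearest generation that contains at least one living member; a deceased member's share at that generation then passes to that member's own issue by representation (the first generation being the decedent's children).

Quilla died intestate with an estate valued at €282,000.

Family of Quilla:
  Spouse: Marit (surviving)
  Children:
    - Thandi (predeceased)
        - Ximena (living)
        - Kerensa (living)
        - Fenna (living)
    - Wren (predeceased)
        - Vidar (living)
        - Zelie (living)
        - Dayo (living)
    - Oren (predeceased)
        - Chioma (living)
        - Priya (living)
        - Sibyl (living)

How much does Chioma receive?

Marit takes one-quarter of €282,000 = €70,500. The remaining €211,500 passes to the descendants.
No child survives, so the initial division is made at the grandchildren's generation.
The descendants' portion (€211,500) is divided into 9 shares of €23,500: Ximena, Kerensa, Fenna, Vidar, Zelie, Dayo, Chioma, Priya, and Sibyl each take €23,500.

Chioma receives €23,500.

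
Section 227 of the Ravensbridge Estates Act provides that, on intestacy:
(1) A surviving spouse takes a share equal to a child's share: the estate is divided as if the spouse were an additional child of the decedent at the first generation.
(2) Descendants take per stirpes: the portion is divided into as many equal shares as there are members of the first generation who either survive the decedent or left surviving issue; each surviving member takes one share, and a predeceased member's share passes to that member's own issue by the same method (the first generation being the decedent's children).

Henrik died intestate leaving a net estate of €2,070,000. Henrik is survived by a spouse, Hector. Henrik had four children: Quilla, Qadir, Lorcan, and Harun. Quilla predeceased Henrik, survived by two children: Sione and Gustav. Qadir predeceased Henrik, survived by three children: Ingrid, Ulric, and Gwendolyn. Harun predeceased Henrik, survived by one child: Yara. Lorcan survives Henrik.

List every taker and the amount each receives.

The spouse counts as an additional share at the children's level, so there are 5 primary shares of €414,000. Hector takes one such share (€414,000).
The children's combined portion (€1,656,000) is divided into 4 shares of €414,000: Lorcan takes €414,000; Quilla's €414,000 share passes to Quilla's issue; Qadir's €414,000 share passes to Qadir's issue; Harun's €414,000 share passes to Harun's issue.
Quilla's share (€414,000) is divided into 2 shares of €207,000: Sione and Gustav each take €207,000.
Qadir's share (€414,000) is divided into 3 shares of €138,000: Ingrid, Ulric, and Gwendolyn each take €138,000.
Harun's share (€414,000) passes entirely to Yara.

Hector: €414,000; Sione: €207,000; Gustav: €207,000; Ingrid: €138,000; Ulric: €138,000; Gwendolyn: €138,000; Lorcan: €414,000; Yara: €414,000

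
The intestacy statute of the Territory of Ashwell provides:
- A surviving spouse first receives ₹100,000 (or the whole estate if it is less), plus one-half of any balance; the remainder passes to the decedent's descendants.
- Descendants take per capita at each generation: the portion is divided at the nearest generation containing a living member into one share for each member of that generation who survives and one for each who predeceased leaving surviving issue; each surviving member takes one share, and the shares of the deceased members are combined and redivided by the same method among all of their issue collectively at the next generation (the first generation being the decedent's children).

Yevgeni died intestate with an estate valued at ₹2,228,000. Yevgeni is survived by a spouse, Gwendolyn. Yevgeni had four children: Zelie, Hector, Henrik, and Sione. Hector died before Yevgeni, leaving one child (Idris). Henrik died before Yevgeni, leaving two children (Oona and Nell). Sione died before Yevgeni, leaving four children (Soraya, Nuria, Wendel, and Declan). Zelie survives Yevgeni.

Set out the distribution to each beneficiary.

Gwendolyn first takes ₹100,000, leaving a balance of ₹2,128,000. Gwendolyn then takes one-half of the balance (₹1,064,000), for a total of ₹1,164,000. The remaining ₹1,064,000 passes to the descendants.
The descendants' portion (₹1,064,000) is divided at the children's generation into 4 shares of ₹266,000. Zelie takes ₹266,000. The 3 shares of the deceased (Hector, Henrik, and Sione) are combined into a pool of ₹798,000.
That pool (₹798,000) is divided at the grandchildren's generation equally among Idris, Oona, Nell, Soraya, Nuria, Wendel, and Declan: ₹114,000 each.

Gwendolyn: ₹1,164,000; Zelie: ₹266,000; Idris: ₹114,000; Oona: ₹114,000; Nell: ₹114,000; Soraya: ₹114,000; Nuria: ₹114,000; Wendel: ₹114,000; Declan: ₹114,000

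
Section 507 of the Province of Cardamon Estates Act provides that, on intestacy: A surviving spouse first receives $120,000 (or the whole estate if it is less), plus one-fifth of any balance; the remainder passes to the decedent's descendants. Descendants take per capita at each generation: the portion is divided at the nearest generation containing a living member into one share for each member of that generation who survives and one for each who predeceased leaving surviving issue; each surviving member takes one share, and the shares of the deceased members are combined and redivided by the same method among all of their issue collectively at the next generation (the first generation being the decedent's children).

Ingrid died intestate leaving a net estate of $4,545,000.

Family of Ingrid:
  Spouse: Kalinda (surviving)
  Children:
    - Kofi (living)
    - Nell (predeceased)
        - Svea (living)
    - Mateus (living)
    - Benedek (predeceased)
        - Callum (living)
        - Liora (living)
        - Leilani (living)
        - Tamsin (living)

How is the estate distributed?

Kalinda first takes $120,000, leaving a balance of $4,425,000. Kalinda then takes one-fifth of the balance ($885,000), for a total of $1,005,000. The remaining $3,540,000 passes to the descendants.
The descendants' portion ($3,540,000) is divided at the children's generation into 4 shares of $885,000. Kofi and Mateus each take $885,000. The 2 shares of the deceased (Nell and Benedek) are combined into a pool of $1,770,000.
That pool ($1,770,000) is divided at the grandchildren's generation equally among Svea, Callum, Liora, Leilani, and Tamsin: $354,000 each.

Kalinda: $1,005,000; Kofi: $885,000; Svea: $354,000; Mateus: $885,000; Callum: $354,000; Liora: $354,000; Leilani: $354,000; Tamsin: $354,000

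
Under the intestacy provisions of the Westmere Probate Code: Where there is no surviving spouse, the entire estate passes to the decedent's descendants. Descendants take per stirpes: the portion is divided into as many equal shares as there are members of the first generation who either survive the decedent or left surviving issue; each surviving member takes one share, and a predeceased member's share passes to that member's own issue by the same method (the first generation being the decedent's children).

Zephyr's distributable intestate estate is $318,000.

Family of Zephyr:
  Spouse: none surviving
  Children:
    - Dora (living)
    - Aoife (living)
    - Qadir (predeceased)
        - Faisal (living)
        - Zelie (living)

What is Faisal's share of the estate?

Faisal receives $53,000.

The entire $318,000 passes to the descendants.
That amount ($318,000) is divided into 3 shares of $106,000: Dora and Aoife each take $106,000; Qadir's $106,000 share passes to Qadir's issue.
Qadir's share ($106,000) is divided into 2 shares of $53,000: Faisal and Zelie each take $53,000.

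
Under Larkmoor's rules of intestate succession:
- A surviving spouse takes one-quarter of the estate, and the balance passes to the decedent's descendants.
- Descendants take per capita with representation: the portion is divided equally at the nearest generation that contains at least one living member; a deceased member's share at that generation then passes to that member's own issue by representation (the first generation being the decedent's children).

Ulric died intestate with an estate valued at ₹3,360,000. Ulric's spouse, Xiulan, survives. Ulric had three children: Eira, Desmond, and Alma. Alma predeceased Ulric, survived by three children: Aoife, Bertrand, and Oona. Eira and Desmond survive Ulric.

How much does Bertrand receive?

Bertrand receives ₹280,000.

Xiulan takes one-quarter of ₹3,360,000 = ₹840,000. The remaining ₹2,520,000 passes to the descendants.
The descendants' portion (₹2,520,000) is divided into 3 shares of ₹840,000: Eira and Desmond each take ₹840,000; Alma's ₹840,000 share passes to Alma's issue.
Alma's share (₹840,000) is divided into 3 shares of ₹280,000: Aoife, Bertrand, and Oona each take ₹280,000.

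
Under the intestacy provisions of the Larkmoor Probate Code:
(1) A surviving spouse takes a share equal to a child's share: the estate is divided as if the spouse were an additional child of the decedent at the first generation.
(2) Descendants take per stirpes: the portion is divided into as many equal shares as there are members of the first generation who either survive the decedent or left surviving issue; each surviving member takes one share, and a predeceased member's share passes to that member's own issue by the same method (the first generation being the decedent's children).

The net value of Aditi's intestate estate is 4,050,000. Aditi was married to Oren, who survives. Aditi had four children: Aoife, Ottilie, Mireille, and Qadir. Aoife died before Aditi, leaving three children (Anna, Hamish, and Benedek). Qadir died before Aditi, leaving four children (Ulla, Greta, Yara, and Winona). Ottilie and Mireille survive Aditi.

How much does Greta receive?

Greta receives 202,500.

The spouse counts as an additional share at the children's level, so there are 5 primary shares of 810,000. Oren takes one such share (810,000).
The children's combined portion (3,240,000) is divided into 4 shares of 810,000: Ottilie and Mireille each take 810,000; Aoife's 810,000 share passes to Aoife's issue; Qadir's 810,000 share passes to Qadir's issue.
Aoife's share (810,000) is divided into 3 shares of 270,000: Anna, Hamish, and Benedek each take 270,000.
Qadir's share (810,000) is divided into 4 shares of 202,500: Ulla, Greta, Yara, and Winona each take 202,500.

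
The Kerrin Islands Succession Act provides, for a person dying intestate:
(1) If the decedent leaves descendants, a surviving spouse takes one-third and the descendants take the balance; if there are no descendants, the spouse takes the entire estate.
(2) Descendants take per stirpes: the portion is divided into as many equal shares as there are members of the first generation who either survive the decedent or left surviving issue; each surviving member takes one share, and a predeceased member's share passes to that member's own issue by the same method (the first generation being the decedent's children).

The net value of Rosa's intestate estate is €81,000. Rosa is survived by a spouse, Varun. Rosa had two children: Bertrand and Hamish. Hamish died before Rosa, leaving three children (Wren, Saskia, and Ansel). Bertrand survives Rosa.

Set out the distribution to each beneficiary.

Varun takes one-third of €81,000 = €27,000. The remaining €54,000 passes to the descendants.
The descendants' portion (€54,000) is divided into 2 shares of €27,000: Bertrand takes €27,000; Hamish's €27,000 share passes to Hamish's issue.
Hamish's share (€27,000) is divided into 3 shares of €9,000: Wren, Saskia, and Ansel each take €9,000.

Varun: €27,000; Bertrand: €27,000; Wren: €9,000; Saskia: €9,000; Ansel: €9,000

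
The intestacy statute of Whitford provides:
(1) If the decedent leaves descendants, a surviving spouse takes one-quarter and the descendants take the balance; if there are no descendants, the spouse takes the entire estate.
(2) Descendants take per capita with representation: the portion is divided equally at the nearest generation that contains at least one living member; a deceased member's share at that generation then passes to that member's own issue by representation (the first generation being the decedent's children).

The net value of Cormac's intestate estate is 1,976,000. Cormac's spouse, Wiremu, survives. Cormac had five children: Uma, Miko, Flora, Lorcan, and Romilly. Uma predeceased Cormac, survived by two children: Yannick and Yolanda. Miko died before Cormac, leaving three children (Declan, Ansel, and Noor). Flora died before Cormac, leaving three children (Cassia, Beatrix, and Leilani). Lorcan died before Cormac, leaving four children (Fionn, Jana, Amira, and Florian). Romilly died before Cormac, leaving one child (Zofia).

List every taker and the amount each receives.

Wiremu: 494,000; Yannick: 114,000; Yolanda: 114,000; Declan: 114,000; Ansel: 114,000; Noor: 114,000; Cassia: 114,000; Beatrix: 114,000; Leilani: 114,000; Fionn: 114,000; Jana: 114,000; Amira: 114,000; Florian: 114,000; Zofia: 114,000

Wiremu takes one-quarter of 1,976,000 = 494,000. The remaining 1,482,000 passes to the descendants.
No child survives, so the initial division is made at the grandchildren's generation.
The descendants' portion (1,482,000) is divided into 13 shares of 114,000: Yannick, Yolanda, Declan, Ansel, Noor, Cassia, Beatrix, Leilani, Fionn, Jana, Amira, Florian, and Zofia each take 114,000.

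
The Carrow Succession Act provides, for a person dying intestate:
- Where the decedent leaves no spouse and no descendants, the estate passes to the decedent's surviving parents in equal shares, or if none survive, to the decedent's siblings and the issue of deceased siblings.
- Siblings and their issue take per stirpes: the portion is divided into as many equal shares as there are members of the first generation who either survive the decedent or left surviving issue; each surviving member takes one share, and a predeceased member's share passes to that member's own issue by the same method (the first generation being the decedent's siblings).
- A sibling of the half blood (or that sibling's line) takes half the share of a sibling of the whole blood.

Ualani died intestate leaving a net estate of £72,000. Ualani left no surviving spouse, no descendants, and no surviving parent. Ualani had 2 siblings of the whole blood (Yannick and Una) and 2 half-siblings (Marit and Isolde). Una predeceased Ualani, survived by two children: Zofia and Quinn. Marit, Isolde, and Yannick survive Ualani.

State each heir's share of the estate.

Marit: £12,000; Isolde: £12,000; Yannick: £24,000; Zofia: £12,000; Quinn: £12,000

The entire £72,000 passes to the siblings and their issue.
Counting each half-blood sibling's line as half a unit, there are 3 units in £72,000, so one unit is £24,000. Whole-blood lines (Yannick and Una) take £24,000 each; half-blood lines (Marit and Isolde) take £12,000 each.
Una's share (£24,000) is divided into 2 shares of £12,000: Zofia and Quinn each take £12,000.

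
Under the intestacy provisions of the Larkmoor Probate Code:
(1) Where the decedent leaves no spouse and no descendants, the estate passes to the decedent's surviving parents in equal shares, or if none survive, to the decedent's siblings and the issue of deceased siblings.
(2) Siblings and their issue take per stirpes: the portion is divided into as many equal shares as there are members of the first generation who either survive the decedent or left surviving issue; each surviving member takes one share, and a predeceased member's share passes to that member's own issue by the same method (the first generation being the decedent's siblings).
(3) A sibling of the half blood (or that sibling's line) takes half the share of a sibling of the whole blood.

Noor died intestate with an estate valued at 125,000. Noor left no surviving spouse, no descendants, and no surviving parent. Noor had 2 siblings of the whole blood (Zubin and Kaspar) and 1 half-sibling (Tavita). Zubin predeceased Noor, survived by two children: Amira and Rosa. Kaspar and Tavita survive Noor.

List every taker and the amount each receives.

Amira: 25,000; Rosa: 25,000; Kaspar: 50,000; Tavita: 25,000

The entire 125,000 passes to the siblings and their issue.
Counting each half-blood sibling's line as half a unit, there are 5/2 units in 125,000, so one unit is 50,000. Whole-blood lines (Zubin and Kaspar) take 50,000 each; half-blood lines (Tavita) take 25,000 each.
Zubin's share (50,000) is divided into 2 shares of 25,000: Amira and Rosa each take 25,000.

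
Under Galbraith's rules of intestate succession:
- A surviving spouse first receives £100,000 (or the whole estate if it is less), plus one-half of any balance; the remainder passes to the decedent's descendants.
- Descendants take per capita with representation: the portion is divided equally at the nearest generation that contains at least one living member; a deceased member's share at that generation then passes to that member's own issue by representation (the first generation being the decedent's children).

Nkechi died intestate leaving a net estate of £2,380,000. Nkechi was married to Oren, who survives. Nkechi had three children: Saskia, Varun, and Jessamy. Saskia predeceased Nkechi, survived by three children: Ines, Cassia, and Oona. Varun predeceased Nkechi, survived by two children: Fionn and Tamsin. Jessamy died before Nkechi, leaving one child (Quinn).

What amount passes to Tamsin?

Oren first takes £100,000, leaving a balance of £2,280,000. Oren then takes one-half of the balance (£1,140,000), for a total of £1,240,000. The remaining £1,140,000 passes to the descendants.
No child survives, so the initial division is made at the grandchildren's generation.
The descendants' portion (£1,140,000) is divided into 6 shares of £190,000: Ines, Cassia, Oona, Fionn, Tamsin, and Quinn each take £190,000.

Tamsin receives £190,000.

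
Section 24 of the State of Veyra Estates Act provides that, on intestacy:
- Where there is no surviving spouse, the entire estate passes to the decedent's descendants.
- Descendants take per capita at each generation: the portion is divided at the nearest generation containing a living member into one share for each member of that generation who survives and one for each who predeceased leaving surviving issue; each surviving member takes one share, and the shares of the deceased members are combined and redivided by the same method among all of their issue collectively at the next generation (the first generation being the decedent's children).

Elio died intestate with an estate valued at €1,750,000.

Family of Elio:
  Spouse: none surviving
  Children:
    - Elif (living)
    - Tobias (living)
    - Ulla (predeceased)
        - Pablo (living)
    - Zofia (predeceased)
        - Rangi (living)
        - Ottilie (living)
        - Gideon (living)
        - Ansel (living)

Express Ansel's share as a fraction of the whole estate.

Ansel receives 1/10 of the estate.

The entire €1,750,000 passes to the descendants.
That amount (€1,750,000) is divided at the children's generation into 4 shares of €437,500. Elif and Tobias each take €437,500. The 2 shares of the deceased (Ulla and Zofia) are combined into a pool of €875,000.
That pool (€875,000) is divided at the grandchildren's generation equally among Pablo, Rangi, Ottilie, Gideon, and Ansel: €175,000 each.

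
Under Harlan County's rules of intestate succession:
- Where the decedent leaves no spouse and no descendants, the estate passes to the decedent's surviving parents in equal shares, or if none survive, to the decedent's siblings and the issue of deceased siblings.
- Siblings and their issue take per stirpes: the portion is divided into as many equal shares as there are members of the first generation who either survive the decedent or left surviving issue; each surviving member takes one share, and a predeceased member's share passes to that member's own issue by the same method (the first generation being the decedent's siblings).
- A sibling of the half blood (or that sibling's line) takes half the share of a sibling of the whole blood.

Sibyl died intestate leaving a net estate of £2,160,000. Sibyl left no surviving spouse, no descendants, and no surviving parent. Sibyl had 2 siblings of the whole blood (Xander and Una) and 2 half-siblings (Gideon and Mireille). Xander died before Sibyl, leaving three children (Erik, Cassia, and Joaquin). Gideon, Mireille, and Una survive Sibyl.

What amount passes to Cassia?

Cassia receives £240,000.

The entire £2,160,000 passes to the siblings and their issue.
Counting each half-blood sibling's line as half a unit, there are 3 units in £2,160,000, so one unit is £720,000. Whole-blood lines (Xander and Una) take £720,000 each; half-blood lines (Gideon and Mireille) take £360,000 each.
Xander's share (£720,000) is divided into 3 shares of £240,000: Erik, Cassia, and Joaquin each take £240,000.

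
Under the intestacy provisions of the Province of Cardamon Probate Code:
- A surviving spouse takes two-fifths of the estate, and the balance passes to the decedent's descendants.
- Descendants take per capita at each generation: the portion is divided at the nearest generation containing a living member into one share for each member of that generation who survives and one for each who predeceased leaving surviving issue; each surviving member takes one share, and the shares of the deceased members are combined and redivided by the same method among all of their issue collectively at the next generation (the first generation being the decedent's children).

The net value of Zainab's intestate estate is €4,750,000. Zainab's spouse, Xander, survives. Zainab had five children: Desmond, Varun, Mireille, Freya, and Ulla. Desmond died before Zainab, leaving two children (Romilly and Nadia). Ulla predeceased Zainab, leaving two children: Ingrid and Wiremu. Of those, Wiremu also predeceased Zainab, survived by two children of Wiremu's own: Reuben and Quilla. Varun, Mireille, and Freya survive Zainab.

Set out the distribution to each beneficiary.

Xander: €1,900,000; Romilly: €285,000; Nadia: €285,000; Varun: €570,000; Mireille: €570,000; Freya: €570,000; Ingrid: €285,000; Reuben: €142,500; Quilla: €142,500

Xander takes two-fifths of €4,750,000 = €1,900,000. The remaining €2,850,000 passes to the descendants.
The descendants' portion (€2,850,000) is divided at the children's generation into 5 shares of €570,000. Varun, Mireille, and Freya each take €570,000. The 2 shares of the deceased (Desmond and Ulla) are combined into a pool of €1,140,000.
That pool (€1,140,000) is divided at the grandchildren's generation into 4 shares of €285,000. Romilly, Nadia, and Ingrid each take €285,000. The remaining share for the deceased Wiremu (€285,000) is carried to the next generation.
That pool (€285,000) is divided at the great-grandchildren's generation equally among Reuben and Quilla: €142,500 each.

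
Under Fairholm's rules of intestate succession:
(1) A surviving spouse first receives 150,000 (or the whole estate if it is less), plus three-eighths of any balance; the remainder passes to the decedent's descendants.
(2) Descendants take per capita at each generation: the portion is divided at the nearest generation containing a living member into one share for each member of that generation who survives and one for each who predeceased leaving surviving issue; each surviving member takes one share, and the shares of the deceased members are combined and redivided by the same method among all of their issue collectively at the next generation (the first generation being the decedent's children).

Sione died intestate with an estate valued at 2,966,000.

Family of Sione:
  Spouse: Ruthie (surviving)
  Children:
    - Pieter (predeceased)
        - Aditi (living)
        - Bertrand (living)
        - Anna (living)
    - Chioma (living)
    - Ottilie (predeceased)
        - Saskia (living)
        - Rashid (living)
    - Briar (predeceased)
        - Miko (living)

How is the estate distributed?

Ruthie: 1,206,000; Aditi: 220,000; Bertrand: 220,000; Anna: 220,000; Chioma: 440,000; Saskia: 220,000; Rashid: 220,000; Miko: 220,000

Ruthie first takes 150,000, leaving a balance of 2,816,000. Ruthie then takes three-eighths of the balance (1,056,000), for a total of 1,206,000. The remaining 1,760,000 passes to the descendants.
The descendants' portion (1,760,000) is divided at the children's generation into 4 shares of 440,000. Chioma takes 440,000. The 3 shares of the deceased (Pieter, Ottilie, and Briar) are combined into a pool of 1,320,000.
That pool (1,320,000) is divided at the grandchildren's generation equally among Aditi, Bertrand, Anna, Saskia, Rashid, and Miko: 220,000 each.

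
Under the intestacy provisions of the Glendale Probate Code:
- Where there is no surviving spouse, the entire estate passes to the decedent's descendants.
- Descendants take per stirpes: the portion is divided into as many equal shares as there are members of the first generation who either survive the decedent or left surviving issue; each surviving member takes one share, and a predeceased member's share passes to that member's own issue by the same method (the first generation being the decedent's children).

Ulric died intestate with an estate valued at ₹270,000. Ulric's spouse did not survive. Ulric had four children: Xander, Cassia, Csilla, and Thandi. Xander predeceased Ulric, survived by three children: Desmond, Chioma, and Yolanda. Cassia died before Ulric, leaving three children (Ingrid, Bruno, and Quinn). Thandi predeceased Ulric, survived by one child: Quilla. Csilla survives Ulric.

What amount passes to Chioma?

The entire ₹270,000 passes to the descendants.
That amount (₹270,000) is divided into 4 shares of ₹67,500: Csilla takes ₹67,500; Xander's ₹67,500 share passes to Xander's issue; Cassia's ₹67,500 share passes to Cassia's issue; Thandi's ₹67,500 share passes to Thandi's issue.
Xander's share (₹67,500) is divided into 3 shares of ₹22,500: Desmond, Chioma, and Yolanda each take ₹22,500.
Cassia's share (₹67,500) is divided into 3 shares of ₹22,500: Ingrid, Bruno, and Quinn each take ₹22,500.
Thandi's share (₹67,500) passes entirely to Quilla.

Chioma receives ₹22,500.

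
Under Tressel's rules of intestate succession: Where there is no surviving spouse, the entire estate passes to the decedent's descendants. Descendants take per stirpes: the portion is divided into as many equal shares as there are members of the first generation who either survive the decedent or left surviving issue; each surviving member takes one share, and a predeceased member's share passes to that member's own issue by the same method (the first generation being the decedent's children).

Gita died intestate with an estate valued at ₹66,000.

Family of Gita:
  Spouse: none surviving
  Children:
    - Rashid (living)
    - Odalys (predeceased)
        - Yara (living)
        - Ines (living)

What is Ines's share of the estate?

The entire ₹66,000 passes to the descendants.
That amount (₹66,000) is divided into 2 shares of ₹33,000: Rashid takes ₹33,000; Odalys's ₹33,000 share passes to Odalys's issue.
Odalys's share (₹33,000) is divided into 2 shares of ₹16,500: Yara and Ines each take ₹16,500.

Ines receives ₹16,500.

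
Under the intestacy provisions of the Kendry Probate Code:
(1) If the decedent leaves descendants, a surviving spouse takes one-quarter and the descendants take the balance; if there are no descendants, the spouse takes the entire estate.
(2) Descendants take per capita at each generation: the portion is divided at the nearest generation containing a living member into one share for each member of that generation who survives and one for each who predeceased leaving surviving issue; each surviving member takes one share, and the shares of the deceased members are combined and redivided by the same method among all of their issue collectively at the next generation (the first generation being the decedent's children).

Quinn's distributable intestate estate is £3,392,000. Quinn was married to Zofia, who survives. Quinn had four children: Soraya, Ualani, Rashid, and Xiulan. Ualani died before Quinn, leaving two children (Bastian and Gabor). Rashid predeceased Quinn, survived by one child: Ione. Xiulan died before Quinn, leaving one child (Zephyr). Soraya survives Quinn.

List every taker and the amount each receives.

Zofia: £848,000; Soraya: £636,000; Bastian: £477,000; Gabor: £477,000; Ione: £477,000; Zephyr: £477,000

Zofia takes one-quarter of £3,392,000 = £848,000. The remaining £2,544,000 passes to the descendants.
The descendants' portion (£2,544,000) is divided at the children's generation into 4 shares of £636,000. Soraya takes £636,000. The 3 shares of the deceased (Ualani, Rashid, and Xiulan) are combined into a pool of £1,908,000.
That pool (£1,908,000) is divided at the grandchildren's generation equally among Bastian, Gabor, Ione, and Zephyr: £477,000 each.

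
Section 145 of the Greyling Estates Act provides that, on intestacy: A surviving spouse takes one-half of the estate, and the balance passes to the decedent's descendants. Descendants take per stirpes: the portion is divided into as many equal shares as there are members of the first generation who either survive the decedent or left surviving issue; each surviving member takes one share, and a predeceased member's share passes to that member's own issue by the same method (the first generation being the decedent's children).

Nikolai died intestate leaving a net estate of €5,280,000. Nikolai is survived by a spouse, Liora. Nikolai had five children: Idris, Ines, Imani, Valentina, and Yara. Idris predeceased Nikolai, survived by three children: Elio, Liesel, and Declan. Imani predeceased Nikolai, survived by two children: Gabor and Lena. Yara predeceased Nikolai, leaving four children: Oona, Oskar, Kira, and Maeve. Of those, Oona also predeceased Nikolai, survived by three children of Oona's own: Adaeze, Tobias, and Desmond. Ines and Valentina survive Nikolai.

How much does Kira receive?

Liora takes one-half of €5,280,000 = €2,640,000. The remaining €2,640,000 passes to the descendants.
The descendants' portion (€2,640,000) is divided into 5 shares of €528,000: Ines and Valentina each take €528,000; Idris's €528,000 share passes to Idris's issue; Imani's €528,000 share passes to Imani's issue; Yara's €528,000 share passes to Yara's issue.
Idris's share (€528,000) is divided into 3 shares of €176,000: Elio, Liesel, and Declan each take €176,000.
Imani's share (€528,000) is divided into 2 shares of €264,000: Gabor and Lena each take €264,000.
Yara's share (€528,000) is divided into 4 shares of €132,000: Oskar, Kira, and Maeve each take €132,000; Oona's €132,000 share passes to Oona's issue.
Oona's share (€132,000) is divided into 3 shares of €44,000: Adaeze, Tobias, and Desmond each take €44,000.

Kira receives €132,000.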